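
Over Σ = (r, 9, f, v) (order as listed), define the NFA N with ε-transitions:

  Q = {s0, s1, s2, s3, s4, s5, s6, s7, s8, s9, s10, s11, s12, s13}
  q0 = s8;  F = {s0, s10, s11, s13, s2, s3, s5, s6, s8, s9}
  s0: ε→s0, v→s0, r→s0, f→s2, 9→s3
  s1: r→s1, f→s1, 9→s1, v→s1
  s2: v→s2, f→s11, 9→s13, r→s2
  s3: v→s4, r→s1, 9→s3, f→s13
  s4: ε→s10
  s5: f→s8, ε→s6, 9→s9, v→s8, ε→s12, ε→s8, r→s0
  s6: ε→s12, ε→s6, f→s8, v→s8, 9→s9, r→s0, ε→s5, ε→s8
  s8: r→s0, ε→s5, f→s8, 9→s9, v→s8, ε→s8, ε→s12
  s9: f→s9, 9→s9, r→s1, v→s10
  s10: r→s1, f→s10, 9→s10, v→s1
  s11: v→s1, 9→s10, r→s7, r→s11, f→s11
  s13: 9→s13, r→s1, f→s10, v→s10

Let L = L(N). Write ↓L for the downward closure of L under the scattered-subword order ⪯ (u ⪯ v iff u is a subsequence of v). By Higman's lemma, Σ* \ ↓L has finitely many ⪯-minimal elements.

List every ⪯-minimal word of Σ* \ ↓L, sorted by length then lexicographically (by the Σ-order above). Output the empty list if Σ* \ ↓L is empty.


min(Σ*\↓L) = [9r, 9vv, rffv].

|Q|=14, |F|=10, |δ|=57 (12 ε).
min D↑ (9 st, q0=0, F={5}): 0:r→1,9→2,f→0,v→0 1:r→1,9→3,f→4,v→1 2:r→5,9→2,f→2,v→6 3:r→5,9→3,f→7,v→6 4:r→4,9→7,f→8,v→4 5:r→5,9→5,f→5,v→5 6:r→5,9→6,f→6,v→5 7:r→5,9→7,f→6,v→6 8:r→8,9→6,f→8,v→5 (ε-aug+det+¬).
'9r': |S_i|=[14, 6, 1] end={s1} — reject; 2/2 del acc.
'9vv': run [14, 6, 3, 1] end={s1} ∉↓L; 3/3 single-dels accept.
'rffv': run [14, 9, 6, 4, 1] end={s1} — reject; 4/4 deletions ∈↓L.
3 obstructions.


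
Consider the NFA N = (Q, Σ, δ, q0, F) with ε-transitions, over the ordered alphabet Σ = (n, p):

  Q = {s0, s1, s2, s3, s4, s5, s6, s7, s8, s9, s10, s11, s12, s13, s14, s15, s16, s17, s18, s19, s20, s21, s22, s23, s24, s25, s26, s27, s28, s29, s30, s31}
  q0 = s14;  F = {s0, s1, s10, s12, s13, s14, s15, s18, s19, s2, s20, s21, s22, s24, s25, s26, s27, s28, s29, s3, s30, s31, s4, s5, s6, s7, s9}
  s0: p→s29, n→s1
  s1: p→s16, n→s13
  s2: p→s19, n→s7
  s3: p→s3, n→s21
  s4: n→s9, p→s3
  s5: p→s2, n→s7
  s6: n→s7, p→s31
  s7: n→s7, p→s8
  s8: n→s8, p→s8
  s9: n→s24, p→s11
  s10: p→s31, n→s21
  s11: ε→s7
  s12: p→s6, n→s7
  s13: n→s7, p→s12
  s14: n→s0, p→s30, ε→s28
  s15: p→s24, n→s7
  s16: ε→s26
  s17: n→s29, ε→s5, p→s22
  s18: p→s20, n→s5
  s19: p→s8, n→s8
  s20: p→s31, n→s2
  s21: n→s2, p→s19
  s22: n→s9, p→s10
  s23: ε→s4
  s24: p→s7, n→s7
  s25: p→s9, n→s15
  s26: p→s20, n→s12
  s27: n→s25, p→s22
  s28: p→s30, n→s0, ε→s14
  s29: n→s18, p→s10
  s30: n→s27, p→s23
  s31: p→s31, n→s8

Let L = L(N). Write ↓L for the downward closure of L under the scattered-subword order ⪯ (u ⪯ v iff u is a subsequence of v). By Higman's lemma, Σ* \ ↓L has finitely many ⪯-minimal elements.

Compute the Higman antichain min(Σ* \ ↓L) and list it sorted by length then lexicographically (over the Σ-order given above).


|Q|=32, |F|=27, |δ|=64 (6 ε).
min D↑ (27 st, q0=0, F={23}): 0:n→1,p→2 1:n→3,p→4 2:n→5,p→6 3:n→7,p→8 4:n→9,p→10 5:n→11,p→12 6:n→13,p→14 7:n→15,p→16 8:n→16,p→17 9:n→18,p→17 10:n→19,p→20 11:n→21,p→13 12:n→13,p→10 13:n→22,p→15 14:n→19,p→14 15:n→15,p→23 16:n→15,p→24 17:n→25,p→20 18:n→15,p→25 19:n→25,p→26 20:n→23,p→20 21:n→15,p→22 22:n→15,p→15 23:n→23,p→23 24:n→15,p→20 25:n→15,p→26 26:n→23,p→23.
'nnnnp': N↓-sim [31, 25, 20, 11, 2, 1] end={s8} rej; 5/5 deletions ∈↓L.
'npppn': |S_i|=[31, 25, 19, 10, 3, 1] end={s8} ∉↓L; 5/5 del acc.
'ppnpp': run [31, 26, 16, 8, 4, 1] end={s8} ∉↓L; 5/5 deletions ∈↓L.
'pnnppp': N↓-sim [31, 26, 19, 11, 7, 4, 1] end={s8} rej; 6/6 deletions ∈↓L.
'ppnnnp': N↓-sim [31, 26, 16, 8, 5, 2, 1] end={s8} — reject; 6/6 del acc.
'pppnpn': run [31, 26, 16, 9, 5, 2, 1] end={s8} — reject; 6/6 del acc.
6 minimals (antichain).

min(Σ*\↓L) = [nnnnp, npppn, ppnpp, pnnppp, ppnnnp, pppnpn].


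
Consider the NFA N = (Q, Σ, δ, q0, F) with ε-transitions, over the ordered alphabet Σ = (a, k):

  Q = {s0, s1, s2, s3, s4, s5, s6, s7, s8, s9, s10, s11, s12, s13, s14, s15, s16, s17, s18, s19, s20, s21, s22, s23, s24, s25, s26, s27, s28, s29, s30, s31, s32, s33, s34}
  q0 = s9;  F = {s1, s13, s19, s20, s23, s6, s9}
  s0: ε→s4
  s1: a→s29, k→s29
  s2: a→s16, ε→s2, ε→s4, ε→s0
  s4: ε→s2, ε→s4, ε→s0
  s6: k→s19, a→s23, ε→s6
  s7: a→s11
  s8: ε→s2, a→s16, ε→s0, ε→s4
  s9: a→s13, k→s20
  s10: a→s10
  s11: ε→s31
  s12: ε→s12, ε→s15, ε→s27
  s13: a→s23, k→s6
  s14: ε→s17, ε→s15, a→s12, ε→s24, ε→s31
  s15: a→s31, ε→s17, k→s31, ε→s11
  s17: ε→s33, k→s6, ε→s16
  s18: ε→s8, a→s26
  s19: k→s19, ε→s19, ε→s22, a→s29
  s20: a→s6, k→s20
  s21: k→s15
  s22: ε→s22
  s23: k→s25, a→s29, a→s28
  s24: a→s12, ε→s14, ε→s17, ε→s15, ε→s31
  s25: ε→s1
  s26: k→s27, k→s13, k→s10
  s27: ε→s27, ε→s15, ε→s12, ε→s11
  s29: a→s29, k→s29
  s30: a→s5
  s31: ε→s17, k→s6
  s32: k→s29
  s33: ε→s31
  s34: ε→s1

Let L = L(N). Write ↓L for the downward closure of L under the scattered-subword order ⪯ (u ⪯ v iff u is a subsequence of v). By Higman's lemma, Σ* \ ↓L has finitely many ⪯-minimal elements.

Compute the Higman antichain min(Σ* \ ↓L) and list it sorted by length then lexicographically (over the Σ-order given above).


A = [aaa, aakk, akka, kaka].

|Q|=35, |F|=7, |δ|=73 (39 ε).
min D↑ (8 st, q0=0, F={5}): 0:a→1,k→2 1:a→3,k→4 2:a→4,k→2 3:a→5,k→6 4:a→3,k→7 5:a→5,k→5 6:a→5,k→5 7:a→5,k→7.
'aaa': N↓-sim [11, 9, 5, 2] end={s28,s29} rej; 3/3 del acc.
'aakk': |S_i|=[11, 9, 5, 3, 1] end={s29} rej; 4/4 deletions ∈↓L.
'akka': N↓-sim [11, 9, 8, 5, 1] end={s29} rej; 4/4 del acc.
'kaka': N↓-sim [11, 9, 8, 5, 1] end={s29} — reject; 4/4 del acc.
4 minimals (antichain).


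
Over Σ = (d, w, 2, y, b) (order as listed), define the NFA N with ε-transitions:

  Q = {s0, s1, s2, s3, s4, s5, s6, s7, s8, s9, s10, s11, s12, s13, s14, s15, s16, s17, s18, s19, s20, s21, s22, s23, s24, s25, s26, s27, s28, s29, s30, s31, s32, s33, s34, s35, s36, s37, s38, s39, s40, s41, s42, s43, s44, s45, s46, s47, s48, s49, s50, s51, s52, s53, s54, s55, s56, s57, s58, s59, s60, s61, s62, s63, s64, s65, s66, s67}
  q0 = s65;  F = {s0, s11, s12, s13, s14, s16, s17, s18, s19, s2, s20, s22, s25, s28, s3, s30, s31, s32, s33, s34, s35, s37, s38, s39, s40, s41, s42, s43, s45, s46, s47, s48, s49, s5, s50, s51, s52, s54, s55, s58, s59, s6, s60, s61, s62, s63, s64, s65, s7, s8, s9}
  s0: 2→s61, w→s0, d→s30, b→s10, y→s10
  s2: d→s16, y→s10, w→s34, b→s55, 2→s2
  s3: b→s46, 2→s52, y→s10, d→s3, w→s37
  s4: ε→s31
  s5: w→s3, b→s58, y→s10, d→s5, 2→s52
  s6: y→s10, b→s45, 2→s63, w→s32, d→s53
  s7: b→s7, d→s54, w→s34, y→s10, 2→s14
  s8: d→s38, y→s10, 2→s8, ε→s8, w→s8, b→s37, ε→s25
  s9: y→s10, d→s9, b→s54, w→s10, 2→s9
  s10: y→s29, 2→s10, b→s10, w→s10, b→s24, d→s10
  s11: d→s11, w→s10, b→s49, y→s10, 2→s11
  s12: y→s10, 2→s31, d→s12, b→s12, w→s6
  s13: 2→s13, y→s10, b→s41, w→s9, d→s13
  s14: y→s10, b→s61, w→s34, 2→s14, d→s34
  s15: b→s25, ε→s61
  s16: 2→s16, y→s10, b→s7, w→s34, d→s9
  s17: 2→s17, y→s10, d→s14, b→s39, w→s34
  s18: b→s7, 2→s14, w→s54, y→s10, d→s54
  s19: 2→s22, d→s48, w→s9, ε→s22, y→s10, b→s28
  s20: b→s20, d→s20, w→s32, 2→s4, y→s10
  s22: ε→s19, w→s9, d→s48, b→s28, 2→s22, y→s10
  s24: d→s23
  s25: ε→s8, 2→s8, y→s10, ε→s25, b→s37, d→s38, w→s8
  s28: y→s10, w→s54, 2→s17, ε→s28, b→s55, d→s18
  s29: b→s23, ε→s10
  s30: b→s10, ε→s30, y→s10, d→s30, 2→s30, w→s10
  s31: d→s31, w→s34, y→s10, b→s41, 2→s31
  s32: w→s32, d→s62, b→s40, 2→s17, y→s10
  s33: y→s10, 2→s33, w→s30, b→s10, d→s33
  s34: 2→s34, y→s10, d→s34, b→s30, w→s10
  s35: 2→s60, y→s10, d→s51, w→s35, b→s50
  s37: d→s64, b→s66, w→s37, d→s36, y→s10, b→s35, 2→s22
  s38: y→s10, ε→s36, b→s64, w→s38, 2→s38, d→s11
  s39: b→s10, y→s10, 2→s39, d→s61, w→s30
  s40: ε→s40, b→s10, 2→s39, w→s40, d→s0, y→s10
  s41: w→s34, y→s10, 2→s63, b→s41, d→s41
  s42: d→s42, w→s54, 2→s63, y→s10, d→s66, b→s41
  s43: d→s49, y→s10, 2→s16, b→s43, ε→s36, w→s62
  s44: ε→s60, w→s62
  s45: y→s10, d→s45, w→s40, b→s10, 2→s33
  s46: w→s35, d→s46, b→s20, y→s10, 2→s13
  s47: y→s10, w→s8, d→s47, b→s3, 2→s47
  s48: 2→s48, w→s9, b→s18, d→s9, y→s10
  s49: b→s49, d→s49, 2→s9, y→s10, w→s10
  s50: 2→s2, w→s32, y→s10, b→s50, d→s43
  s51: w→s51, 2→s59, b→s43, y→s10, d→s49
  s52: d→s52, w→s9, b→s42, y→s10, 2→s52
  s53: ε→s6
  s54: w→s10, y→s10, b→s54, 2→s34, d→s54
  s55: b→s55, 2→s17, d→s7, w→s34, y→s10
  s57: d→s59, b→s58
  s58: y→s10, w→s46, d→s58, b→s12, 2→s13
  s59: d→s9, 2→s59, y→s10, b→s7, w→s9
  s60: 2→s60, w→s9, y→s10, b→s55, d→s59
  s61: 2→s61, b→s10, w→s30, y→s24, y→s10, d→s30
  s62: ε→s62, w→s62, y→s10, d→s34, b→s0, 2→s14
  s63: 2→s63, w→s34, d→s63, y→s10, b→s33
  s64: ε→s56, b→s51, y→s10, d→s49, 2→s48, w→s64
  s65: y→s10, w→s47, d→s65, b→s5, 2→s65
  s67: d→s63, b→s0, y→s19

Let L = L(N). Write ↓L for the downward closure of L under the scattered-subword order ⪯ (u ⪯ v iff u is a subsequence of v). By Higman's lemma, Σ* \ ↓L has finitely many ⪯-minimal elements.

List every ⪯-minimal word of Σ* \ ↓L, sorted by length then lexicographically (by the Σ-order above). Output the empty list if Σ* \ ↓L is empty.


|Q|=68, |F|=51, |δ|=292 (18 ε).
min D↑ (50 st, q0=0, F={2}): 0:d→0,w→1,2→0,y→2,b→3 1:d→1,w→4,2→1,y→2,b→5 2:d→2,w→2,2→2,y→2,b→2 3:d→3,w→5,2→6,y→2,b→7 4:d→8,w→4,2→4,y→2,b→9 5:d→5,w→9,2→6,y→2,b→10 6:d→6,w→11,2→6,y→2,b→12 7:d→7,w→10,2→13,y→2,b→14 8:d→15,w→8,2→8,y→2,b→16 9:d→16,w→9,2→17,y→2,b→18 10:d→10,w→18,2→13,y→2,b→19 11:d→11,w→2,2→11,y→2,b→20 12:d→12,w→20,2→21,y→2,b→22 13:d→13,w→11,2→13,y→2,b→22 14:d→14,w→23,2→24,y→2,b→14 15:d→15,w→2,2→15,y→2,b→25 16:d→25,w→16,2→26,y→2,b→27 17:d→26,w→11,2→17,y→2,b→28 18:d→27,w→18,2→29,y→2,b→30 19:d→19,w→31,2→24,y→2,b→19 20:d→20,w→2,2→32,y→2,b→20 21:d→21,w→32,2→21,y→2,b→33 22:d→22,w→32,2→21,y→2,b→22 23:d→23,w→31,2→21,y→2,b→34 24:d→24,w→32,2→24,y→2,b→22 25:d→25,w→2,2→11,y→2,b→25 26:d→11,w→11,2→26,y→2,b→35 27:d→25,w→27,2→36,y→2,b→37 28:d→35,w→20,2→38,y→2,b→39 29:d→36,w→11,2→29,y→2,b→39 30:d→37,w→31,2→40,y→2,b→30 31:d→41,w→31,2→38,y→2,b→42 32:d→32,w→2,2→32,y→2,b→43 33:d→33,w→43,2→33,y→2,b→2 34:d→34,w→42,2→33,y→2,b→2 35:d→20,w→20,2→44,y→2,b→45 36:d→11,w→11,2→36,y→2,b→45 37:d→25,w→41,2→46,y→2,b→37 38:d→44,w→32,2→38,y→2,b→47 39:d→45,w→32,2→38,y→2,b→39 40:d→46,w→32,2→40,y→2,b→39 41:d→32,w→41,2→44,y→2,b→48 42:d→48,w→42,2→47,y→2,b→2 43:d→43,w→2,2→43,y→2,b→2 44:d→32,w→32,2→44,y→2,b→49 45:d→20,w→32,2→44,y→2,b→45 46:d→11,w→32,2→46,y→2,b→45 47:d→49,w→43,2→47,y→2,b→2 48:d→43,w→48,2→49,y→2,b→2 49:d→43,w→43,2→49,y→2,b→2 [Hopcroft].
'y': run [60, 4] end={s10,s23,s24,s29} rej; 1/1 single-dels accept.
'b2ww': N↓-sim [60, 54, 32, 8, 4] end={s10,s23,s24,s29} rej; 4/4 deletions ∈↓L.
'wwddw': N↓-sim [60, 56, 41, 25, 10, 4] end={s10,s23,s24,s29} — reject; 5/5 deletions ∈↓L.
'b2b2bb': |S_i|=[60, 54, 32, 20, 12, 8, 4] end={s10,s23,s24,s29} rej; 6/6 deletions ∈↓L.
'bbbwbb': run [60, 54, 45, 34, 19, 11, 4] end={s10,s23,s24,s29} ∉↓L; 6/6 single-dels accept.
5 minimals (antichain).

min(Σ*\↓L) = [y, b2ww, wwddw, b2b2bb, bbbwbb].


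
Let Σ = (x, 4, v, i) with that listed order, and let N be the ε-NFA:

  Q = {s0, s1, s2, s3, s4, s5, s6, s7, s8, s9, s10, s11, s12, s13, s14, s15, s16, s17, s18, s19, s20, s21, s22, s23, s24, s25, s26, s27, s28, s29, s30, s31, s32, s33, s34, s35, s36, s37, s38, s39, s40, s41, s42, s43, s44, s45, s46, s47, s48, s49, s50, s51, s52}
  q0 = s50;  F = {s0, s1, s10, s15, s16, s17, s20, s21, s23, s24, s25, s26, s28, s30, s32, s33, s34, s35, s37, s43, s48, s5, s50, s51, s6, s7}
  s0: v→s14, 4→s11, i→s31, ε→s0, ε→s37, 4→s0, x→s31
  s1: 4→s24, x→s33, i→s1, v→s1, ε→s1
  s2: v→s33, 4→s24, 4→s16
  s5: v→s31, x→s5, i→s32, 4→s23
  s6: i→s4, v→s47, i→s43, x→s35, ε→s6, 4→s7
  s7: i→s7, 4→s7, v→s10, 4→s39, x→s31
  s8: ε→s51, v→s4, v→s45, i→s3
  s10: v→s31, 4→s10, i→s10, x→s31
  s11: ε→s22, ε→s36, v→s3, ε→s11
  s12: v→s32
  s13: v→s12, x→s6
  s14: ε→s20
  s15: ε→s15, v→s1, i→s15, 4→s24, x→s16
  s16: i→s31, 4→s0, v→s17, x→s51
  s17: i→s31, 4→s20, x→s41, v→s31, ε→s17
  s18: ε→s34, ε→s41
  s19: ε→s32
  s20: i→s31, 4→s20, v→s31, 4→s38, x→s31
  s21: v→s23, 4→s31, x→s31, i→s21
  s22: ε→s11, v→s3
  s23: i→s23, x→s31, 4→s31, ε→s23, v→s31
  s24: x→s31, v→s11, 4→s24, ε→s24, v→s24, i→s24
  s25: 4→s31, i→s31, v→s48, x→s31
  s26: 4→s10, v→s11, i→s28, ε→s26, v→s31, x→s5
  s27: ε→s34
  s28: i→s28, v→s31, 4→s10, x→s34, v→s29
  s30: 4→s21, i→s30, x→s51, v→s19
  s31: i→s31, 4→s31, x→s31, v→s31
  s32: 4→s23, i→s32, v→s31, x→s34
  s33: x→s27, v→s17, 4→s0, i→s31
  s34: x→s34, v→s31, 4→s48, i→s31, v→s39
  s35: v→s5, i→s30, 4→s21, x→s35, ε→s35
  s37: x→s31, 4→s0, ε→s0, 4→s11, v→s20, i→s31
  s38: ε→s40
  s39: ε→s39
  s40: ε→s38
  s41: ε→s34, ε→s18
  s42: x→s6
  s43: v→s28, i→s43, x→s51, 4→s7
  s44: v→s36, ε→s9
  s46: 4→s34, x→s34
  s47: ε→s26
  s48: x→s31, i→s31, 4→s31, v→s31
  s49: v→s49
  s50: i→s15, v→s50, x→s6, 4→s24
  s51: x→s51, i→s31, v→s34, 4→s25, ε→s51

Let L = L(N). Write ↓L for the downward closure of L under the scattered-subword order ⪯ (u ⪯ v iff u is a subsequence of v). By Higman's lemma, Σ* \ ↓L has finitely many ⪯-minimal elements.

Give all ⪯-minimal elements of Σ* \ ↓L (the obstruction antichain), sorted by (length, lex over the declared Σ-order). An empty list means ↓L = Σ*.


|Q|=53, |F|=26, |δ|=162 (29 ε).
min D↑ (26 st, q0=0, F={8}): 0:x→1,4→2,v→0,i→3 1:x→4,4→5,v→6,i→7 2:x→8,4→2,v→2,i→2 3:x→9,4→2,v→10,i→3 4:x→4,4→11,v→12,i→13 5:x→8,4→5,v→14,i→5 6:x→12,4→14,v→8,i→15 7:x→16,4→5,v→15,i→7 8:x→8,4→8,v→8,i→8 9:x→16,4→17,v→18,i→8 10:x→19,4→2,v→10,i→10 11:x→8,4→8,v→20,i→11 12:x→12,4→20,v→8,i→21 13:x→16,4→11,v→21,i→13 14:x→8,4→14,v→8,i→14 15:x→22,4→14,v→8,i→15 16:x→16,4→23,v→22,i→8 17:x→8,4→17,v→24,i→8 18:x→22,4→24,v→8,i→8 19:x→22,4→17,v→18,i→8 20:x→8,4→8,v→8,i→20 21:x→22,4→20,v→8,i→21 22:x→22,4→25,v→8,i→8 23:x→8,4→8,v→25,i→8 24:x→8,4→24,v→8,i→8 25:x→8,4→8,v→8,i→8 [Hopcroft].
'4x': N↓-sim [42, 19, 1] end={s31} ∉↓L; 2/2 single-dels accept.
'xvv': |S_i|=[42, 38, 24, 7] end={s11,s22,s29,s3,s31,s36,s39} rej; 3/3 del acc.
'ixi': N↓-sim [42, 36, 22, 1] end={s31} rej; 3/3 del acc.
'xx44': run [42, 38, 16, 5, 1] end={s31} rej; 4/4 del acc.
'ivxxv': run [42, 36, 27, 19, 7, 2] end={s31,s39} — reject; 5/5 single-dels accept.
5 obstructions.

Antichain: [4x, xvv, ixi, xx44, ivxxv].


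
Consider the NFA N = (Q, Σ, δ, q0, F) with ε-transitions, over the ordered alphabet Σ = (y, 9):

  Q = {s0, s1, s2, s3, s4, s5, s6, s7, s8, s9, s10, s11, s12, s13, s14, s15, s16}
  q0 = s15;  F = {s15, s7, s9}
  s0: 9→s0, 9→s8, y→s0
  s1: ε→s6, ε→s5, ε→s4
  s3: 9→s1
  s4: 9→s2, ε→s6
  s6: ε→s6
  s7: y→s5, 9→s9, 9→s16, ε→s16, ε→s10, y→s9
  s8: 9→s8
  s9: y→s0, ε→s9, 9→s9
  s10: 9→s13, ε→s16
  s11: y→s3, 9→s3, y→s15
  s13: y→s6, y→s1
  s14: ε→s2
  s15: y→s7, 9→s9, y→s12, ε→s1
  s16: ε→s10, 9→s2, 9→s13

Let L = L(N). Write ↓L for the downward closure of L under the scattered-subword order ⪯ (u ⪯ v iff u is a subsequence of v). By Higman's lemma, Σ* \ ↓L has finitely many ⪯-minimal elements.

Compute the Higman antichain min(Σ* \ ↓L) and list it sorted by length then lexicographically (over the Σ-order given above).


A = [9y, yyy].

|Q|=17, |F|=3, |δ|=35 (12 ε).
min D↑ (4 st, q0=0, F={3}): 0:y→1,9→2 1:y→2,9→2 2:y→3,9→2 3:y→3,9→3 [Hopcroft].
'9y': run [14, 11, 7] end={s0,s1,s2,s4,s5,s6,s8} — reject; 2/2 del acc.
'yyy': N↓-sim [14, 13, 8, 2] end={s0,s8} rej; 3/3 single-dels accept.
2 minimals (antichain).


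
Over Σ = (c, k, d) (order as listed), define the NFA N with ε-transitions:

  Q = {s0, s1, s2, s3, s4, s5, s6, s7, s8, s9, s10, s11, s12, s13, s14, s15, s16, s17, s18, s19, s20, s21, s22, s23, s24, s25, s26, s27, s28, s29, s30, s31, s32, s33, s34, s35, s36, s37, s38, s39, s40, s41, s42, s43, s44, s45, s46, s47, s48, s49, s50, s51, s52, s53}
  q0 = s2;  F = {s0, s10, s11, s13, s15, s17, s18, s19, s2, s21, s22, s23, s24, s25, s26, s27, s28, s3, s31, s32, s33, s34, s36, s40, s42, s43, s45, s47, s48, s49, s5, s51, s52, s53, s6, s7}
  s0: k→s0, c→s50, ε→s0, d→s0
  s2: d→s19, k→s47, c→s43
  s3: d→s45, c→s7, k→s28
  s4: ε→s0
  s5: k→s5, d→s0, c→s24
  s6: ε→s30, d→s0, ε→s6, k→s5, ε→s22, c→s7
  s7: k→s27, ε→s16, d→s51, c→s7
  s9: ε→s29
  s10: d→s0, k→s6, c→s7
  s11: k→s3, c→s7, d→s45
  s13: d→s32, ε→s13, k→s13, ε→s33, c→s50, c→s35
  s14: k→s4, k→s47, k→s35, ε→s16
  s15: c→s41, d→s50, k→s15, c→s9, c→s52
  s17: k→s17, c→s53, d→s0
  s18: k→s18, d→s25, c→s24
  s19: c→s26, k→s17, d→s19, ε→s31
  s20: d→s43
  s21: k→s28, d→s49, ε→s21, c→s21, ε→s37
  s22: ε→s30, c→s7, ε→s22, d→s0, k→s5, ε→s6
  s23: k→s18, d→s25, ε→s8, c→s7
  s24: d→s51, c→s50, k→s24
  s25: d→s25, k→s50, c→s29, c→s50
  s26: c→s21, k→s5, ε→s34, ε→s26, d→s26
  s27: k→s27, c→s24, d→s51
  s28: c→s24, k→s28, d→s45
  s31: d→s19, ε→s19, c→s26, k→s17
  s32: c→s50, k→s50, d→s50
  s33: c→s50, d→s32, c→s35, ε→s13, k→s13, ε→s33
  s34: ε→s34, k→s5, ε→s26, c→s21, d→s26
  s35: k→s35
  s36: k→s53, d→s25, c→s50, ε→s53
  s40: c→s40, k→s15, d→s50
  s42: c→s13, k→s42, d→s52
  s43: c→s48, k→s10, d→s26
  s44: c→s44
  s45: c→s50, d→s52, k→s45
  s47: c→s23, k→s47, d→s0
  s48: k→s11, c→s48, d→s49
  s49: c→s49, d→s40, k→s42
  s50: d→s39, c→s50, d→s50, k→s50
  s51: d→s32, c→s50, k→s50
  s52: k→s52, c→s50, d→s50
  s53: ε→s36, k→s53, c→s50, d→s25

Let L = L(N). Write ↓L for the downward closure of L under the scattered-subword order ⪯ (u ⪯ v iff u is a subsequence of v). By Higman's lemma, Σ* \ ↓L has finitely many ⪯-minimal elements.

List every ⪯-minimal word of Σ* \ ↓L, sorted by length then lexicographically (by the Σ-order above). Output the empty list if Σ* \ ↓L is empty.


|Q|=54, |F|=36, |δ|=149 (26 ε).
min D↑ (32 st, q0=0, F={18}): 0:c→1,k→2,d→3 1:c→4,k→5,d→6 2:c→7,k→2,d→8 3:c→6,k→9,d→3 4:c→4,k→10,d→11 5:c→12,k→13,d→8 6:c→14,k→15,d→6 7:c→12,k→16,d→17 8:c→18,k→8,d→8 9:c→19,k→9,d→8 10:c→12,k→20,d→21 11:c→11,k→22,d→23 12:c→12,k→24,d→25 13:c→12,k→15,d→8 14:c→14,k→26,d→11 15:c→27,k→15,d→8 16:c→27,k→16,d→17 17:c→18,k→18,d→17 18:c→18,k→18,d→18 19:c→18,k→19,d→17 20:c→12,k→26,d→21 21:c→18,k→21,d→28 22:c→29,k→22,d→28 23:c→23,k→30,d→18 24:c→27,k→24,d→25 25:c→18,k→18,d→31 26:c→27,k→26,d→21 27:c→18,k→27,d→25 28:c→18,k→28,d→18 29:c→18,k→29,d→31 30:c→28,k→30,d→18 31:c→18,k→18,d→18 [Hopcroft].
'kdc': |S_i|=[46, 35, 9, 3] end={s29,s39,s50} ∉↓L; 3/3 single-dels accept.
'kcdk': N↓-sim [46, 35, 21, 6, 2] end={s39,s50} — reject; 4/4 del acc.
'dkcc': run [46, 30, 22, 15, 4] end={s29,s35,s39,s50} rej; 4/4 single-dels accept.
'ccddd': |S_i|=[46, 41, 26, 16, 9, 2] end={s39,s50} rej; 5/5 deletions ∈↓L.
'kckcc': |S_i|=[46, 35, 21, 15, 7, 2] end={s39,s50} ∉↓L; 5/5 single-dels accept.
'ckkkcc': N↓-sim [46, 41, 31, 29, 23, 12, 3] end={s35,s39,s50} — reject; 6/6 del acc.
6 minimals (antichain).

Antichain: [kdc, kcdk, dkcc, ccddd, kckcc, ckkkcc].


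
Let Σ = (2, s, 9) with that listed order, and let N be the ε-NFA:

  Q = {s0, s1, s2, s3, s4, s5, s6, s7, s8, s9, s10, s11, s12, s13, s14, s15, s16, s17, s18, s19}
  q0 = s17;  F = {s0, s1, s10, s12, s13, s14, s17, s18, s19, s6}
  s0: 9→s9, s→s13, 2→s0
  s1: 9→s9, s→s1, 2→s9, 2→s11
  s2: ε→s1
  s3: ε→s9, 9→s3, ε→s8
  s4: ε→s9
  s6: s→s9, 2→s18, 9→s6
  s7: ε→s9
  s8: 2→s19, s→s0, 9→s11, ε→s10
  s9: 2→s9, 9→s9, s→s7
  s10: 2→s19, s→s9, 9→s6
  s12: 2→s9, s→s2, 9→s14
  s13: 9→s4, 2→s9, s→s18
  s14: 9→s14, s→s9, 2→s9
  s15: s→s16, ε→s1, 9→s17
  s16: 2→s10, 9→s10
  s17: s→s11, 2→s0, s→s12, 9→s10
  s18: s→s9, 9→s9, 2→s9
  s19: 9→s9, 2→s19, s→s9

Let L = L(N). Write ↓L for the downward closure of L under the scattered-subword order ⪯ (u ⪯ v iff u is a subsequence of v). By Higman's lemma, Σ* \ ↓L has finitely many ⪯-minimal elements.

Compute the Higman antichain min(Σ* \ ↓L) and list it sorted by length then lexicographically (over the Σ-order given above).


A = [29, s2, 9s, ss9, 2sss, 9922].

|Q|=20, |F|=10, |δ|=50 (7 ε).
min D↑ (11 st, q0=0, F={5}): 0:2→1,s→2,9→3 1:2→1,s→4,9→5 2:2→5,s→6,9→7 3:2→8,s→5,9→9 4:2→5,s→10,9→5 5:2→5,s→5,9→5 6:2→5,s→6,9→5 7:2→5,s→5,9→7 8:2→8,s→5,9→5 9:2→10,s→5,9→9 10:2→5,s→5,9→5 [Hopcroft].
'29': run [15, 8, 3] end={s4,s7,s9} rej; 2/2 single-dels accept.
's2': run [15, 10, 3] end={s11,s7,s9} rej; 2/2 single-dels accept.
'9s': N↓-sim [15, 8, 2] end={s7,s9} — reject; 2/2 deletions ∈↓L.
'ss9': |S_i|=[15, 10, 6, 2] end={s7,s9} ∉↓L; 3/3 single-dels accept.
'2sss': N↓-sim [15, 8, 5, 3, 2] end={s7,s9} rej; 4/4 single-dels accept.
'9922': run [15, 8, 5, 3, 2] end={s7,s9} rej; 4/4 deletions ∈↓L.
6 words, ⪯-incomp.


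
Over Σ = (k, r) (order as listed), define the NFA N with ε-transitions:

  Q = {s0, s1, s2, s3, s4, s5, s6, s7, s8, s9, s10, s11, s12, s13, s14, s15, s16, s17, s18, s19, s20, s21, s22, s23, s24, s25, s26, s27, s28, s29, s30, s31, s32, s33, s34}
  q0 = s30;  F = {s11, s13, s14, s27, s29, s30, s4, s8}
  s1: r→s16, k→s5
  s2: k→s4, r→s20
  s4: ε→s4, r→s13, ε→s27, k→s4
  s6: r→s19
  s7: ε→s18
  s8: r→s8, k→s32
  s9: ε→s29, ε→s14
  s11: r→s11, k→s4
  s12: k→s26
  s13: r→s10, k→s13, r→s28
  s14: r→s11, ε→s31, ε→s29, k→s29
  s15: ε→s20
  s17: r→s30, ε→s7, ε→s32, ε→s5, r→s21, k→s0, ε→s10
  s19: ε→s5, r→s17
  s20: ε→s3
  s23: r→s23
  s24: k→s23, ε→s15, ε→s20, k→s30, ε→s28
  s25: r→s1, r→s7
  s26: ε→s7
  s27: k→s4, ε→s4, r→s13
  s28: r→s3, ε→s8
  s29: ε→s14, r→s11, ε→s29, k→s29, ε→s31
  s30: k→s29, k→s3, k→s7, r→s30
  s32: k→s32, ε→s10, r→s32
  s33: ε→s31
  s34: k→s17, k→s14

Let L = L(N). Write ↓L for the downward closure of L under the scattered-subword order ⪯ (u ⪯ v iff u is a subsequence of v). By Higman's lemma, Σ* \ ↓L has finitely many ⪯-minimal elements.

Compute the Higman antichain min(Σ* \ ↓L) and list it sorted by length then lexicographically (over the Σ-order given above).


|Q|=35, |F|=8, |δ|=64 (25 ε).
min D↑ (7 st, q0=0, F={6}): 0:k→1,r→0 1:k→1,r→2 2:k→3,r→2 3:k→3,r→4 4:k→4,r→5 5:k→6,r→5 6:k→6,r→6 [Hopcroft].
'krkrrk': N↓-sim [15, 14, 9, 8, 6, 5, 2] end={s10,s32} ∉↓L; 6/6 single-dels accept.
1 obstructions.

min(Σ*\↓L) = [krkrrk].


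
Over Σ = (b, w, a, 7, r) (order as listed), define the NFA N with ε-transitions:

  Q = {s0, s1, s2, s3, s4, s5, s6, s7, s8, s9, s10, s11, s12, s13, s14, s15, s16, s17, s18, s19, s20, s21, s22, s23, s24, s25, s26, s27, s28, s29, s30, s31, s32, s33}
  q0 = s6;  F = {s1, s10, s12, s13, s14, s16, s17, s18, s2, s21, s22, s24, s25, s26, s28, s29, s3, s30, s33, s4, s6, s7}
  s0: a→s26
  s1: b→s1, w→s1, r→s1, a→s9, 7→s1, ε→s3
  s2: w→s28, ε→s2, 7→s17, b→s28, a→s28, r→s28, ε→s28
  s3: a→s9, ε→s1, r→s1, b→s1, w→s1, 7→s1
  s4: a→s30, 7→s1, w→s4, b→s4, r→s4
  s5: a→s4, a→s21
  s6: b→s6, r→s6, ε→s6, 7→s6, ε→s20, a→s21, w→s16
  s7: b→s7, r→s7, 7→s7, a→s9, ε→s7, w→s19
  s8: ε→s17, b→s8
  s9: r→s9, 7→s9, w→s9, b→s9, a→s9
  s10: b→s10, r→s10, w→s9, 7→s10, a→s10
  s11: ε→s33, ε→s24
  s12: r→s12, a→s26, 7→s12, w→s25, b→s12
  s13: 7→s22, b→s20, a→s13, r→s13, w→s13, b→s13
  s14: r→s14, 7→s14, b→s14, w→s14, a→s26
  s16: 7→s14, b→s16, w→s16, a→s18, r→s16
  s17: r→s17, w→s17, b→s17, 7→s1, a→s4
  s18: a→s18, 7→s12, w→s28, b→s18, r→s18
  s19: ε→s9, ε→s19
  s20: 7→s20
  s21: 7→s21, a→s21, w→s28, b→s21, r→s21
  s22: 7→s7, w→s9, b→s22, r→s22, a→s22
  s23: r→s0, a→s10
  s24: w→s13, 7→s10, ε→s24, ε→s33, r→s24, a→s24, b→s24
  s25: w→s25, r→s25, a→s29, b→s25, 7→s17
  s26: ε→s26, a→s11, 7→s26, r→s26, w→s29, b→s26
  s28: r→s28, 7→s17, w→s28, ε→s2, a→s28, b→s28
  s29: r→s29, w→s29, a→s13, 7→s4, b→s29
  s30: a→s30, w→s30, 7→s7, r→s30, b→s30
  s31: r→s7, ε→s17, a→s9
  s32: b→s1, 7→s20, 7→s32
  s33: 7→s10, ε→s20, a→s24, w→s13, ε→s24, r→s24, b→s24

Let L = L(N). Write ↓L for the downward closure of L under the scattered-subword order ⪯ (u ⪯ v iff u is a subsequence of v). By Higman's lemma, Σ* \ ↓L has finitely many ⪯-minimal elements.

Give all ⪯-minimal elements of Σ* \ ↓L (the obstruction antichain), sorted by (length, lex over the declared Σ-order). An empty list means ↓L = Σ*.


A = [aw77a, w7aa7w].

|Q|=34, |F|=22, |δ|=147 (19 ε).
min D↑ (20 st, q0=0, F={17}): 0:b→0,w→1,a→2,7→0,r→0 1:b→1,w→1,a→3,7→4,r→1 2:b→2,w→5,a→2,7→2,r→2 3:b→3,w→5,a→3,7→6,r→3 4:b→4,w→4,a→7,7→4,r→4 5:b→5,w→5,a→5,7→8,r→5 6:b→6,w→9,a→7,7→6,r→6 7:b→7,w→10,a→11,7→7,r→7 8:b→8,w→8,a→12,7→13,r→8 9:b→9,w→9,a→10,7→8,r→9 10:b→10,w→10,a→14,7→12,r→10 11:b→11,w→14,a→11,7→15,r→11 12:b→12,w→12,a→16,7→13,r→12 13:b→13,w→13,a→17,7→13,r→13 14:b→14,w→14,a→14,7→18,r→14 15:b→15,w→17,a→15,7→15,r→15 16:b→16,w→16,a→16,7→19,r→16 17:b→17,w→17,a→17,7→17,r→17 18:b→18,w→17,a→18,7→19,r→18 19:b→19,w→17,a→17,7→19,r→19 (ε-aug+det+¬).
'aw77a': run [26, 23, 15, 10, 6, 1] end={s9} rej; 5/5 single-dels accept.
'w7aa7w': N↓-sim [26, 24, 20, 16, 11, 6, 2] end={s19,s9} — reject; 6/6 single-dels accept.
2 minimals (antichain).


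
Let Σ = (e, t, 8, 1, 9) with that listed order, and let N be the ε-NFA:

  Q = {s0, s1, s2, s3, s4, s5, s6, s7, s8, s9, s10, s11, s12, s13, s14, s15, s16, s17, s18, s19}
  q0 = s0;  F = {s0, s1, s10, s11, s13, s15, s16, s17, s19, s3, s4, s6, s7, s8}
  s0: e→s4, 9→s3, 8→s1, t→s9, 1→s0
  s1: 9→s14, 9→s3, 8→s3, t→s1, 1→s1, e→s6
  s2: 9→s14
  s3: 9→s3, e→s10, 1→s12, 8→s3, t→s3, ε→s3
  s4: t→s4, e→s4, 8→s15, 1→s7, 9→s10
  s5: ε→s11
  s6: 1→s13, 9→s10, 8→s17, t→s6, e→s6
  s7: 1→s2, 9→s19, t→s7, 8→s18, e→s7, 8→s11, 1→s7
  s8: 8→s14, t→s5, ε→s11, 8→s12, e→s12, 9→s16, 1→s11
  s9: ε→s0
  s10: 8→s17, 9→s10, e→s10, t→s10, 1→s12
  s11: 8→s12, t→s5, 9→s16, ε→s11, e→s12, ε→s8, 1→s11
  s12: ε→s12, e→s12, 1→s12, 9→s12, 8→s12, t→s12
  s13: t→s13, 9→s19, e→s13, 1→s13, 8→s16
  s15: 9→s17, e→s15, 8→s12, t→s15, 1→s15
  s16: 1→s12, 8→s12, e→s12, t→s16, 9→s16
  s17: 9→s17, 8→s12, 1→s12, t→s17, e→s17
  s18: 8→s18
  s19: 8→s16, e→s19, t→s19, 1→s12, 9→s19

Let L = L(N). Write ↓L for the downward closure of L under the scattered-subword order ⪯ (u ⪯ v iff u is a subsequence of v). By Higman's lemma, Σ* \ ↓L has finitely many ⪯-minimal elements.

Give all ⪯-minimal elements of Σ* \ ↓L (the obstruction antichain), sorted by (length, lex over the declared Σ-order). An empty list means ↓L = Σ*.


min(Σ*\↓L) = [91, e88, 881, e18e].

|Q|=20, |F|=14, |δ|=88 (7 ε).
min D↑ (14 st, q0=0, F={8}): 0:e→1,t→0,8→2,1→0,9→3 1:e→1,t→1,8→4,1→5,9→6 2:e→7,t→2,8→3,1→2,9→3 3:e→6,t→3,8→3,1→8,9→3 4:e→4,t→4,8→8,1→4,9→9 5:e→5,t→5,8→10,1→5,9→11 6:e→6,t→6,8→9,1→8,9→6 7:e→7,t→7,8→9,1→12,9→6 8:e→8,t→8,8→8,1→8,9→8 9:e→9,t→9,8→8,1→8,9→9 10:e→8,t→10,8→8,1→10,9→13 11:e→11,t→11,8→13,1→8,9→11 12:e→12,t→12,8→13,1→12,9→11 13:e→8,t→13,8→8,1→8,9→13 [Hopcroft].
'91': |S_i|=[20, 7, 1] end={s12} rej; 2/2 single-dels accept.
'e88': N↓-sim [20, 16, 9, 3] end={s12,s14,s18} ∉↓L; 3/3 del acc.
'881': |S_i|=[20, 15, 7, 1] end={s12} — reject; 3/3 deletions ∈↓L.
'e18e': run [20, 16, 13, 7, 1] end={s12} — reject; 4/4 deletions ∈↓L.
4 obstructions.


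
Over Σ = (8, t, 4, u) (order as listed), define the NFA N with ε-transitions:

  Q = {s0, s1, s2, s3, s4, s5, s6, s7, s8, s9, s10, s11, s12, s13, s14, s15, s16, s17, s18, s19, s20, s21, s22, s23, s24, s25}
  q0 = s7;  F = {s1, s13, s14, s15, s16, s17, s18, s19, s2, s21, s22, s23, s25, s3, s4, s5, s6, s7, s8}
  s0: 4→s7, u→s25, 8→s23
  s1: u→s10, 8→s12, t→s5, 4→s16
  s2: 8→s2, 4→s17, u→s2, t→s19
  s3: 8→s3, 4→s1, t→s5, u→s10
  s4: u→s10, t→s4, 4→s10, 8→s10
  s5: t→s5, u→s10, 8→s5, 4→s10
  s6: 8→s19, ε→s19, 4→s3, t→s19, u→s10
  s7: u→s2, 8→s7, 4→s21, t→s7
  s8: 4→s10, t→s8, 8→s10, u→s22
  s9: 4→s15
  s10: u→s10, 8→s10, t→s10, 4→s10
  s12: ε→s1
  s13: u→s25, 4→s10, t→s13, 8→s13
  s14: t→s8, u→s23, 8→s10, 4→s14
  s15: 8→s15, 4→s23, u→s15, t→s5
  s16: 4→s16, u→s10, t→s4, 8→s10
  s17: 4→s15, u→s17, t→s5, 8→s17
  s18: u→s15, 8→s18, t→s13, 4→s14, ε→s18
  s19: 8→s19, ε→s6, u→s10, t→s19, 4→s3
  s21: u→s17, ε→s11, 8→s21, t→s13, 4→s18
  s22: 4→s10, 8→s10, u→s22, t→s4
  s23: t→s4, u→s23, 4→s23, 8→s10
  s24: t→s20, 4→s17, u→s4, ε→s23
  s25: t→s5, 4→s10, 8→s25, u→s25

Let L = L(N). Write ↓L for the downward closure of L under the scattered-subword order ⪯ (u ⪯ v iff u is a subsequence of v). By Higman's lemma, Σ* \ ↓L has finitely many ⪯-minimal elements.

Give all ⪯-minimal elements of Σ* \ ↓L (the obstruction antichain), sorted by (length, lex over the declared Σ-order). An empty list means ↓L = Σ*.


A = [4t4, utu, 4448].

|Q|=26, |F|=19, |δ|=93 (6 ε).
min D↑ (19 st, q0=0, F={7}): 0:8→0,t→0,4→1,u→2 1:8→1,t→3,4→4,u→5 2:8→2,t→6,4→5,u→2 3:8→3,t→3,4→7,u→8 4:8→4,t→3,4→9,u→10 5:8→5,t→11,4→10,u→5 6:8→6,t→6,4→12,u→7 7:8→7,t→7,4→7,u→7 8:8→8,t→11,4→7,u→8 9:8→7,t→13,4→9,u→14 10:8→10,t→11,4→14,u→10 11:8→11,t→11,4→7,u→7 12:8→12,t→11,4→15,u→7 13:8→7,t→13,4→7,u→16 14:8→7,t→17,4→14,u→14 15:8→15,t→11,4→18,u→7 16:8→7,t→17,4→7,u→16 17:8→7,t→17,4→7,u→7 18:8→7,t→17,4→18,u→7 (ε-aug+det+¬).
'4t4': N↓-sim [22, 18, 7, 1] end={s10} rej; 3/3 single-dels accept.
'utu': N↓-sim [22, 15, 9, 1] end={s10} rej; 3/3 single-dels accept.
'4448': N↓-sim [22, 18, 14, 7, 1] end={s10} rej; 4/4 single-dels accept.
3 words, ⪯-incomp.


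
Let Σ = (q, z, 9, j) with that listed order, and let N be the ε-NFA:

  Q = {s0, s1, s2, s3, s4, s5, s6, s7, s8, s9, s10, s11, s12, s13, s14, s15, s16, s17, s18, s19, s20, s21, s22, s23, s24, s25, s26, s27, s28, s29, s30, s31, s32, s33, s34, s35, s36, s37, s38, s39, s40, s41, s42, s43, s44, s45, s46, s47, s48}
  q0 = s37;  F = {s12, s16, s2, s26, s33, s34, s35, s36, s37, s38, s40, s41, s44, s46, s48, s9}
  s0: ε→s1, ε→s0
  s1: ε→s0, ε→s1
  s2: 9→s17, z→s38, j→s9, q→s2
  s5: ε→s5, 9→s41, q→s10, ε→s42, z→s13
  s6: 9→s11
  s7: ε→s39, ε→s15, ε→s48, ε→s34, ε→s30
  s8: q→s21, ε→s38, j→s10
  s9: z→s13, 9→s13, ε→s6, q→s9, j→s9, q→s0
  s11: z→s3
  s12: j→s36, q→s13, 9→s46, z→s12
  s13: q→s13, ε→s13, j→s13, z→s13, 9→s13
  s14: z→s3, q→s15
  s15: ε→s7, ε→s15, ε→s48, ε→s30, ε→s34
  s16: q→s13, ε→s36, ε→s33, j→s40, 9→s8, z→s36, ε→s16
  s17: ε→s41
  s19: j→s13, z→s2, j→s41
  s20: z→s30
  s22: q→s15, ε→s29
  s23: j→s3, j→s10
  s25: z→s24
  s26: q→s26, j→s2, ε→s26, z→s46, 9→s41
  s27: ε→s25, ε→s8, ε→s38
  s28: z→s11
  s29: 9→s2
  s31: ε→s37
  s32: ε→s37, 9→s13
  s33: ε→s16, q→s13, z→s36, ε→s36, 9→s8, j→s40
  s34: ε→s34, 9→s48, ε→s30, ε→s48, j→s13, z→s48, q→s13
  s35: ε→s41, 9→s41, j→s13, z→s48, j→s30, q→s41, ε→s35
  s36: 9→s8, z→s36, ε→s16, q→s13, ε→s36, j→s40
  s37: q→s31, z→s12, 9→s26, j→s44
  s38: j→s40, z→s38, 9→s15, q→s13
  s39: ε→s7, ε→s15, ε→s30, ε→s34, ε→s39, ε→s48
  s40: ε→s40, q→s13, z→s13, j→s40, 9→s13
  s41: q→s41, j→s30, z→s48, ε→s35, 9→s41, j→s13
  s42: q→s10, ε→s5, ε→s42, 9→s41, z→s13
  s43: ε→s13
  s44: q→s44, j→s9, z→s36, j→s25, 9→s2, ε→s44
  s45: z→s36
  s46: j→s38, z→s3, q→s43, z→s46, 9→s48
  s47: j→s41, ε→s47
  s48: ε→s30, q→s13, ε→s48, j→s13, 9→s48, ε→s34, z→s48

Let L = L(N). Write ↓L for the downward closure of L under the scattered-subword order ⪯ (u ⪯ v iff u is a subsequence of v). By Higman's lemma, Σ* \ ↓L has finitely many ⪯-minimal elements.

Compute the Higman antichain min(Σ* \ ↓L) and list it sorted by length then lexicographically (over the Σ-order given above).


A = [zq, 99j, jjz, jj9].

|Q|=49, |F|=16, |δ|=153 (55 ε).
min D↑ (13 st, q0=0, F={4}): 0:q→0,z→1,9→2,j→3 1:q→4,z→1,9→5,j→6 2:q→2,z→5,9→7,j→8 3:q→3,z→6,9→8,j→9 4:q→4,z→4,9→4,j→4 5:q→4,z→5,9→10,j→11 6:q→4,z→6,9→11,j→12 7:q→7,z→10,9→7,j→4 8:q→8,z→11,9→7,j→9 9:q→9,z→4,9→4,j→9 10:q→4,z→10,9→10,j→4 11:q→4,z→11,9→10,j→12 12:q→4,z→4,9→4,j→12 [Hopcroft].
'zq': |S_i|=[34, 20, 3] end={s13,s21,s43} — reject; 2/2 del acc.
'99j': run [34, 25, 12, 2] end={s13,s30} ∉↓L; 3/3 deletions ∈↓L.
'jjz': run [34, 28, 12, 3] end={s13,s24,s3} ∉↓L; 3/3 deletions ∈↓L.
'jj9': run [34, 28, 12, 3] end={s11,s13,s3} — reject; 3/3 single-dels accept.
4 words, ⪯-incomp.


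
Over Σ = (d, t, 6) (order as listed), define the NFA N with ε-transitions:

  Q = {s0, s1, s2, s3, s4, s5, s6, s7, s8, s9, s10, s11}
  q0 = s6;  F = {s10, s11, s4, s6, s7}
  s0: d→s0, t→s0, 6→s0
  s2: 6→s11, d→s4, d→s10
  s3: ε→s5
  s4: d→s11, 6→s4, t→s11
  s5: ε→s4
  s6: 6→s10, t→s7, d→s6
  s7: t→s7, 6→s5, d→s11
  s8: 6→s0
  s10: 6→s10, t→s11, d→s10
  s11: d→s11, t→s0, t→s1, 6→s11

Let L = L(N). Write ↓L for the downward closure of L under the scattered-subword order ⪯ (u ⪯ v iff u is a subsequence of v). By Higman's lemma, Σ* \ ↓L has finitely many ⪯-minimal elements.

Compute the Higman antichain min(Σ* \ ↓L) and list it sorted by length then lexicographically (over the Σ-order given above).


|Q|=12, |F|=5, |δ|=25 (2 ε).
min D↑ (6 st, q0=0, F={5}): 0:d→0,t→1,6→2 1:d→3,t→1,6→4 2:d→2,t→3,6→2 3:d→3,t→5,6→3 4:d→3,t→3,6→4 5:d→5,t→5,6→5.
'tdt': N↓-sim [8, 6, 3, 2] end={s0,s1} ∉↓L; 3/3 single-dels accept.
'6tt': run [8, 6, 3, 2] end={s0,s1} — reject; 3/3 deletions ∈↓L.
2 obstructions.

A = [tdt, 6tt].


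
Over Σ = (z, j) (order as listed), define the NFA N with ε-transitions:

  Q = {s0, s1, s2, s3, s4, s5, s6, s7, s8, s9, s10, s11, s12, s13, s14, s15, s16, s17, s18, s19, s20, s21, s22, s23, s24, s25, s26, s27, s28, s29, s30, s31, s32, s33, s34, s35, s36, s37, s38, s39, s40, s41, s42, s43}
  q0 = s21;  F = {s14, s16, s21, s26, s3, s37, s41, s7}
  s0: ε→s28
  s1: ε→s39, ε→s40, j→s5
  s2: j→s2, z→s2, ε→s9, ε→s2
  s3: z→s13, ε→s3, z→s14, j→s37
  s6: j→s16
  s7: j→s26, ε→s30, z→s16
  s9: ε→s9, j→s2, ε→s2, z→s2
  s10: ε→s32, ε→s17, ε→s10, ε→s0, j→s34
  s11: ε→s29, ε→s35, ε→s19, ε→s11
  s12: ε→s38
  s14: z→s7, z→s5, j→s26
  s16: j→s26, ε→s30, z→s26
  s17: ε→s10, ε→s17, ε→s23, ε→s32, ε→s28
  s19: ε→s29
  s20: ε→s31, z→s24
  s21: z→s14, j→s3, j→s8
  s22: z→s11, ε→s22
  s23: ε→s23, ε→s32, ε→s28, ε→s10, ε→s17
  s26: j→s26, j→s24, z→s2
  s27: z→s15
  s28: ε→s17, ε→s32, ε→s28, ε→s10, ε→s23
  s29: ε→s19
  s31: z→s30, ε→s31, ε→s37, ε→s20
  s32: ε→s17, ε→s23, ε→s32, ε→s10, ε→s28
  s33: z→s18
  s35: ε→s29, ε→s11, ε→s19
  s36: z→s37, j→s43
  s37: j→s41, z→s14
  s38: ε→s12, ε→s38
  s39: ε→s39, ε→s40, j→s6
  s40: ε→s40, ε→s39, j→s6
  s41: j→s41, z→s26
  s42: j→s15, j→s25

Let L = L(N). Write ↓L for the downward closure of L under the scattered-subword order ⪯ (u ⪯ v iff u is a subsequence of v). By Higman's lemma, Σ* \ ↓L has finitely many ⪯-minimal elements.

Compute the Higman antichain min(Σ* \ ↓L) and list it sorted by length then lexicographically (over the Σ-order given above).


|Q|=44, |F|=8, |δ|=93 (55 ε).
min D↑ (9 st, q0=0, F={7}): 0:z→1,j→2 1:z→3,j→4 2:z→1,j→5 3:z→6,j→4 4:z→7,j→4 5:z→1,j→8 6:z→4,j→4 7:z→7,j→7 8:z→4,j→8 (ε-aug+det+¬).
'zjz': run [15, 10, 4, 2] end={s2,s9} — reject; 3/3 deletions ∈↓L.
'zzzzz': run [15, 10, 8, 6, 4, 2] end={s2,s9} ∉↓L; 5/5 del acc.
'jjjzz': |S_i|=[15, 14, 11, 5, 4, 2] end={s2,s9} — reject; 5/5 del acc.
3 words, ⪯-incomp.

A = [zjz, zzzzz, jjjzz].


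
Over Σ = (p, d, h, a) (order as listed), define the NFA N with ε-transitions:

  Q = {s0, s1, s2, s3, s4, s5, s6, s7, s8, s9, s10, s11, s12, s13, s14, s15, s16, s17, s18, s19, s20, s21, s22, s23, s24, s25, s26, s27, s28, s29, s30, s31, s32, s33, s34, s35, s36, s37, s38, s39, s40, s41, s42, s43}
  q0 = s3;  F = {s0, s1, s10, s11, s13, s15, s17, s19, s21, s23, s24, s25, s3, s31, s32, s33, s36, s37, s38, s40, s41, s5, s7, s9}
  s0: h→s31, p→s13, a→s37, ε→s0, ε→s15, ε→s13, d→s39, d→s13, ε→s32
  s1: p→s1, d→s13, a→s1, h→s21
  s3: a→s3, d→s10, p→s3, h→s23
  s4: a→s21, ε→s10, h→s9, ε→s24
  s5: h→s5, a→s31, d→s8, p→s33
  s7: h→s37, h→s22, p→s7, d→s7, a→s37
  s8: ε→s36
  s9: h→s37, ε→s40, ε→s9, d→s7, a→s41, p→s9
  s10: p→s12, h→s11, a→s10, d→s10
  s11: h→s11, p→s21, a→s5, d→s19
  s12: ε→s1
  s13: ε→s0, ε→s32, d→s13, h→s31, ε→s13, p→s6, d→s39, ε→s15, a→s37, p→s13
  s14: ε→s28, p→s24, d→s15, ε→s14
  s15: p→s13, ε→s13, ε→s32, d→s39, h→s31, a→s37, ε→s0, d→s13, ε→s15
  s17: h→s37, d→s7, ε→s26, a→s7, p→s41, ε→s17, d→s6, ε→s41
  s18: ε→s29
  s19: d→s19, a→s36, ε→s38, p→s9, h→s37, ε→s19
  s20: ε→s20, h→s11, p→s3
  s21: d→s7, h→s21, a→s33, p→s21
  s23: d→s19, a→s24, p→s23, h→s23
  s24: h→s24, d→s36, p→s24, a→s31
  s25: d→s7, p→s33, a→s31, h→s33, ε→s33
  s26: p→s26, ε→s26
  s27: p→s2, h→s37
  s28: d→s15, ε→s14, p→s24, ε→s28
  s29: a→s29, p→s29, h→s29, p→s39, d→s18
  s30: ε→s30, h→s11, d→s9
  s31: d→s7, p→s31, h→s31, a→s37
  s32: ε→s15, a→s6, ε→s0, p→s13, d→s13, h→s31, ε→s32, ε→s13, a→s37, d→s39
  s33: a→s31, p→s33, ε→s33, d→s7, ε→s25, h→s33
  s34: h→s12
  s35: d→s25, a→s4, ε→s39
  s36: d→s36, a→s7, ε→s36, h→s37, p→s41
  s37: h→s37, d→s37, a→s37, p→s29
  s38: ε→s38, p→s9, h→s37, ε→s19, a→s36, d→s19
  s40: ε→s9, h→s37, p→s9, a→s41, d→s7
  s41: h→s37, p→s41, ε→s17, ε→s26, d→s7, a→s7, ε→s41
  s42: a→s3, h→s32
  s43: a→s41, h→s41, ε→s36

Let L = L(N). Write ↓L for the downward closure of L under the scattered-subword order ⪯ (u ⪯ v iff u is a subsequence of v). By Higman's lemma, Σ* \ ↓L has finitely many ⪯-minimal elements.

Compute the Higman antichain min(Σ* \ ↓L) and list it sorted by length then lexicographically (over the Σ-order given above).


|Q|=44, |F|=24, |δ|=176 (47 ε).
min D↑ (18 st, q0=0, F={17}): 0:p→0,d→1,h→2,a→0 1:p→3,d→1,h→4,a→1 2:p→2,d→5,h→2,a→6 3:p→3,d→7,h→8,a→3 4:p→8,d→5,h→4,a→9 5:p→10,d→5,h→11,a→12 6:p→6,d→12,h→6,a→13 7:p→7,d→7,h→13,a→11 8:p→8,d→14,h→8,a→15 9:p→15,d→12,h→9,a→13 10:p→10,d→14,h→11,a→16 11:p→17,d→11,h→11,a→11 12:p→16,d→12,h→11,a→14 13:p→13,d→14,h→13,a→11 14:p→14,d→14,h→11,a→11 15:p→15,d→14,h→15,a→13 16:p→16,d→14,h→11,a→14 17:p→17,d→17,h→17,a→17 (ε-aug+det+¬).
'hdhp': |S_i|=[32, 24, 16, 5, 3] end={s18,s29,s39} ∉↓L; 4/4 deletions ∈↓L.
'dpdap': |S_i|=[32, 29, 22, 12, 5, 3] end={s18,s29,s39} rej; 5/5 single-dels accept.
'haaap': N↓-sim [32, 24, 17, 7, 4, 3] end={s18,s29,s39} — reject; 5/5 deletions ∈↓L.
3 minimals (antichain).

A = [hdhp, dpdap, haaap].
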